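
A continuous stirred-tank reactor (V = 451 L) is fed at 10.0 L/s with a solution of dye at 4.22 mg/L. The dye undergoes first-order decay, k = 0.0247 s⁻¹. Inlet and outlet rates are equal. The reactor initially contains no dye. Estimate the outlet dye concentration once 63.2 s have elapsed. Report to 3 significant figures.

Species balance: V dC/dt = Q C_in − Q C − k V C.
This is linear with rate a = Q/V + k = 0.046873 s⁻¹.
C_ss = Q C_in/(Q + kV) = 1.9962 mg/L; C(t) = C_ss + (C₀ − C_ss) e^(−a t).
C(63.2) = 1.9962 + (-1.9962)·e^(−0.046873·63.2) = 1.9962 + (-1.9962)·0.051696 = 1.8930 mg/L.

1.89 mg/L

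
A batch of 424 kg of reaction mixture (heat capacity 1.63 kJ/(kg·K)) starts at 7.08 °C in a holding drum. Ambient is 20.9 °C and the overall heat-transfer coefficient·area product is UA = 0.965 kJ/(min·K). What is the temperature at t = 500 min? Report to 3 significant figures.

Unsteady energy balance on the tank contents: M c_p dT/dt = −UA(T − T_amb).
dT/dt = (T_ss − T)/τ with T_ss = T_amb = 20.900 °C, τ = M c_p/UA = 424·1.63/0.965 = 716.19 min.
This is linear first-order; T(t) = T_ss + (T₀ − T_ss) e^(−t/τ).
T(500) = 20.900 + (-13.820)·0.49751 = 14.024 °C.

14.0 °C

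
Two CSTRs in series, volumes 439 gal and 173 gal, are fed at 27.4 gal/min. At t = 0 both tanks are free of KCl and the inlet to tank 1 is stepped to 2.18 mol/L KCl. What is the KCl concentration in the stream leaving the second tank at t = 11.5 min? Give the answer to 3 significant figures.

0.654 mol/L

Each tank obeys Vᵢ dCᵢ/dt = Q(Cᵢ₋₁ − Cᵢ), so τᵢ = Vᵢ/Q.
τ₁ = 439/27.4 = 16.022 min; τ₂ = 173/27.4 = 6.3139 min.
Tank 1: C₁ = C_in(1 − e^(−t/τ₁)). Tank 2 (τ₁ ≠ τ₂): C₂ = C_in[1 − (τ₁ e^(−t/τ₁) − τ₂ e^(−t/τ₂))/(τ₁ − τ₂)].
At t = 11.5: e^(−t/τ₁) = 0.48784, e^(−t/τ₂) = 0.16180.
C₂ = 2.18·[1 − (16.022·0.48784 − 6.3139·0.16180)/(9.7080)] = 2.18·0.30011 = 0.65424 mol/L.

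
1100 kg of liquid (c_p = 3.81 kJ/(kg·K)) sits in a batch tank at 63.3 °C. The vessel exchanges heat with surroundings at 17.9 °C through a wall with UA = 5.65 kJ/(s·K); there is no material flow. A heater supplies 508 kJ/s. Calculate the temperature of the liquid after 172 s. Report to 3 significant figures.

72.5 °C

M c_p dT/dt = −UA(T − T_amb) + Q̇.
dT/dt = (T_ss − T)/τ with T_ss = T_amb + Q̇/UA = 17.9 + 508/5.65 = 107.81 °C, τ = M c_p/UA = 1100·3.81/5.65 = 741.77 s.
Integrating: T(t) = T_ss + (T₀ − T_ss) e^(−t/τ).
T(172) = 107.81 + (-44.512)·0.79304 = 72.512 °C.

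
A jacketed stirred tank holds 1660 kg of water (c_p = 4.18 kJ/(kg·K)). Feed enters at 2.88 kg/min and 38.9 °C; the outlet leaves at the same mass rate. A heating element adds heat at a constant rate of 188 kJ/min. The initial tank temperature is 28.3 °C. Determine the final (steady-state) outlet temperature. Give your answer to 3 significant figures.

M c_p dT/dt = ṁ c_p (T_in − T) + Q̇.
At steady state dT/dt = 0 ⇒ T_ss = T_in + Q̇/(ṁ c_p) = 38.9 + 188/(2.88·4.18) = 54.517 °C.

54.5 °C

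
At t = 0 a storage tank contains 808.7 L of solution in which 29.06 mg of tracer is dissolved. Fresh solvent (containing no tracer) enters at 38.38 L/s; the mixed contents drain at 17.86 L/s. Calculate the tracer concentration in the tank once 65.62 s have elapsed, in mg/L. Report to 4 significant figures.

0.005745 mg/L

Total volume: dV/dt = Q_in − Q_out = 20.5200 L/s, so V(t) = 808.7 + 20.5200 t and V(65.62) = 2155.22 L.
Species balance (pure solvent in): dm/dt = −Q_out · m/V(t).
dm/m = −Q_out dt/(V₀ + 20.5200 t); integrating gives ln(m/m₀) = −(Q_out/(Q_in−Q_out)) ln(V/V₀).
m = m₀ (V₀/V)^(Q_out/(Q_in−Q_out)) = 29.06 × (808.7/2155.22)^(0.870370) = 12.3815 mg.
C = m/V = 12.3815/2155.22 = 0.00574490 mg/L.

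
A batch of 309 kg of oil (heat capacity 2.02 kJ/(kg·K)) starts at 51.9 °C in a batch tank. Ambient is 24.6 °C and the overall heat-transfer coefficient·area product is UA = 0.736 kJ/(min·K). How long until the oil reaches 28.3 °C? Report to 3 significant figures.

1690 min

First-law balance (no shaft work): M c_p dT/dt = −UA(T − T_amb).
τ = M c_p/UA = 848.07 min; T_ss = T_amb = 24.600 °C.
T(t) = T_ss + (T₀ − T_ss)e^(−t/τ); set T = 28.3:
t = −τ ln[(T − T_ss)/(T₀ − T_ss)] = −848.07 · ln(0.13553) = 1694.9 min.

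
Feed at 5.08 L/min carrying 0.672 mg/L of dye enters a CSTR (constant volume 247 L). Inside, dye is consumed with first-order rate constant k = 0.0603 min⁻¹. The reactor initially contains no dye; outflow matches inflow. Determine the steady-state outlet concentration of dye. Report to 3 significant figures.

0.171 mg/L

Species balance: V dC/dt = Q C_in − Q C − k V C.
Steady state (dC/dt = 0): C_ss = Q C_in/(Q + kV) = C_in/(1 + kV/Q).
C_ss = 5.08·0.672/(5.08 + 0.0603·247) = 3.4138/19.974 = 0.17091 mg/L.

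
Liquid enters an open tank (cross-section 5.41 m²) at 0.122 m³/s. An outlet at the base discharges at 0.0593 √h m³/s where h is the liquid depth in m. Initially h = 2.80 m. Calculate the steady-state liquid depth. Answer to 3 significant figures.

A dh/dt = Q_in − 0.0593 √h. Steady state requires inflow = outflow:
Q_in = 0.0593 √h_ss ⇒ √h_ss = 0.122/0.0593 = 2.0573.
h_ss = 2.0573² = 4.2326 m. (Since h₀ = 2.80 m < h_ss, the level will rise toward this value.)

4.23 m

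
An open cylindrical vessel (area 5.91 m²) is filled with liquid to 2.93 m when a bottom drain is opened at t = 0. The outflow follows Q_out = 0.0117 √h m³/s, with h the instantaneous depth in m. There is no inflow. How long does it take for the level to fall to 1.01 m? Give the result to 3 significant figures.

714 s

Mass balance (ρ constant): A dh/dt = −0.0117 √h.
This is separable: 2 d(√h)/dt = −0.0117/A, so √h = √h₀ − (0.0117/(2A)) t.
t = 2A(√h₀ − √h)/0.0117 = 2·5.91·(√2.93 − √1.01)/0.0117
  = 11.820 × (1.7117 − 1.0050) / 0.0117 = 713.99 s.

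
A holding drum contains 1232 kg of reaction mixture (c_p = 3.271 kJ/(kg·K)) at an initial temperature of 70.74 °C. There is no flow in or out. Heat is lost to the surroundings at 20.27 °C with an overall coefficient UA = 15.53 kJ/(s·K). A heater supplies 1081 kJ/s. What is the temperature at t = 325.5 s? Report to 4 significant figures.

84.42 °C

M c_p dT/dt = −UA(T − T_amb) + Q̇.
dT/dt = (T_ss − T)/τ with T_ss = T_amb + Q̇/UA = 20.27 + 1081/15.53 = 89.8772 °C, τ = M c_p/UA = 1232·3.271/15.53 = 259.490 s.
T approaches T_ss exponentially: T(t) = T_ss + (T₀ − T_ss) e^(−t/τ).
T(325.5) = 89.8772 + (-19.1372)·0.285251 = 84.4183 °C.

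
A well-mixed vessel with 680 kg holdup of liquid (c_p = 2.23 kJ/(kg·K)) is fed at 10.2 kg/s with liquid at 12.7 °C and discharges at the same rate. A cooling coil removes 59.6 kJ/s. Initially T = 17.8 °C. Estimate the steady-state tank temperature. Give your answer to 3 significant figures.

10.1 °C

M c_p dT/dt = ṁ c_p (T_in − T) − Q̇.
At steady state dT/dt = 0 ⇒ T_ss = T_in − Q̇/(ṁ c_p) = 12.7 − 59.6/(10.2·2.23) = 10.080 °C.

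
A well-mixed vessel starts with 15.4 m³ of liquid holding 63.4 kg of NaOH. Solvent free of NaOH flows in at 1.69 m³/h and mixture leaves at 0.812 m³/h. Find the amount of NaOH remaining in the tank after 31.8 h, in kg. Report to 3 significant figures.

Let m(t) be the amount of NaOH. Volume: V(t) = V₀ + (Q_in − Q_out) t = 15.4 + 0.87800 t; V(31.8) = 43.320 m³.
Species balance (pure solvent in): dm/dt = −Q_out · m/V(t).
Separate: dm/m = −Q_out dt/V(t) ⇒ ln(m/m₀) = −(Q_out/(Q_in−Q_out)) ln(V/V₀).
m = m₀ (V₀/V)^(Q_out/(Q_in−Q_out)) = 63.4 × (15.4/43.320)^(0.92483) = 24.360 kg.

24.4 kg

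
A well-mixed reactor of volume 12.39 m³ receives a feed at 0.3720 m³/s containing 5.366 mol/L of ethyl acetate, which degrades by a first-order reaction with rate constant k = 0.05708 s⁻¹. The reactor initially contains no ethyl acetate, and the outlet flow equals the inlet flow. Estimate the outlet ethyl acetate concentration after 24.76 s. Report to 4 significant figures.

Species balance: V dC/dt = Q C_in − Q C − k V C.
This is linear with rate a = Q/V + k = 0.0871042 s⁻¹.
C_ss = Q C_in/(Q + kV) = 1.84962 mol/L; C(t) = C_ss + (C₀ − C_ss) e^(−a t).
C(24.76) = 1.84962 + (-1.84962)·e^(−0.0871042·24.76) = 1.84962 + (-1.84962)·0.115706 = 1.63561 mol/L.

1.636 mol/L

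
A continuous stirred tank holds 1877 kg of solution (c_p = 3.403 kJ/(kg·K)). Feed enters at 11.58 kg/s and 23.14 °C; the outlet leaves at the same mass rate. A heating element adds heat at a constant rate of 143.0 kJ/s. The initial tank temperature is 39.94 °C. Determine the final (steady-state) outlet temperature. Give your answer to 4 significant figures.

26.77 °C

M c_p dT/dt = ṁ c_p (T_in − T) + Q̇.
At steady state dT/dt = 0 ⇒ T_ss = T_in + Q̇/(ṁ c_p) = 23.14 + 143.0/(11.58·3.403) = 26.7688 °C.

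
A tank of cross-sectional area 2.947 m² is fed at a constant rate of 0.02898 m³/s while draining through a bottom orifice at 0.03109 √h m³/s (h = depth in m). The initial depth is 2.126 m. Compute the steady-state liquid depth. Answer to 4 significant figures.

0.8689 m

A dh/dt = Q_in − 0.03109 √h. Steady state requires inflow = outflow:
Q_in = 0.03109 √h_ss ⇒ √h_ss = 0.02898/0.03109 = 0.932133.
h_ss = 0.932133² = 0.868871 m. (Since h₀ = 2.126 m > h_ss, the level will fall toward this value.)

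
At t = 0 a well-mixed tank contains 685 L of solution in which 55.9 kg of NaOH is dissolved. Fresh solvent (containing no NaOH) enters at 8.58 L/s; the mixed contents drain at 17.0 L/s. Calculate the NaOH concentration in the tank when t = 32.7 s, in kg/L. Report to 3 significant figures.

0.0483 kg/L

Total volume: dV/dt = Q_in − Q_out = -8.4200 L/s, so V(t) = 685 − 8.4200 t and V(32.7) = 409.67 L.
Species balance (pure solvent in): dm/dt = −Q_out · m/V(t).
Separate: dm/m = −Q_out dt/V(t) ⇒ ln(m/m₀) = −(Q_out/(Q_in−Q_out)) ln(V/V₀).
m = m₀ (V₀/V)^(Q_out/(Q_in−Q_out)) = 55.9 × (685/409.67)^(-2.0190) = 19.799 kg.
C = m/V = 19.799/409.67 = 0.048330 kg/L.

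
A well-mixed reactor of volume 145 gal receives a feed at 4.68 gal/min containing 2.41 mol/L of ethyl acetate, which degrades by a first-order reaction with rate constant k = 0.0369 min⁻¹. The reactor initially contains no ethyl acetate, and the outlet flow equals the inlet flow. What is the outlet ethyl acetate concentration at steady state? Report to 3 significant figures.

1.12 mol/L

Accumulation = in − out − consumed: V dC/dt = Q C_in − Q C − k V C.
At steady state: 0 = Q C_in − (Q + kV) C_ss, so C_ss = Q C_in/(Q + kV).
C_ss = 4.68·2.41/(4.68 + 0.0369·145) = 11.279/10.030 = 1.1245 mol/L.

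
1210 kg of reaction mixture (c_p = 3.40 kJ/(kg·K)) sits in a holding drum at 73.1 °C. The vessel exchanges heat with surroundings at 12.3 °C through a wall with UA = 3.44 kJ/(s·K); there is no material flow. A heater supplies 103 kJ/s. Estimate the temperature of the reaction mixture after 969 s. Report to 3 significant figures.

M c_p dT/dt = −UA(T − T_amb) + Q̇.
dT/dt = (T_ss − T)/τ with T_ss = T_amb + Q̇/UA = 12.3 + 103/3.44 = 42.242 °C, τ = M c_p/UA = 1210·3.40/3.44 = 1195.9 s.
This is linear first-order; T(t) = T_ss + (T₀ − T_ss) e^(−t/τ).
T(969) = 42.242 + (30.858)·0.44475 = 55.966 °C.

56.0 °C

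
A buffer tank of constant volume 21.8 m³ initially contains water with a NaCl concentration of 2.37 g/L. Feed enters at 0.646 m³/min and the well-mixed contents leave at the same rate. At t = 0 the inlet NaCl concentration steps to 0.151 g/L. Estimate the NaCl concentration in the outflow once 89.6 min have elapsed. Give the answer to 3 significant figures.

Species balance on the tank: V dC/dt = Q(C_in − C).
Time constant τ = V/Q = 21.8/0.646 = 33.746 min.
Integrating: C(t) = C_in + (C₀ − C_in) e^(−t/τ).
C(89.6) = 0.151 + (2.37 − 0.151)·e^(−89.6/33.746) = 0.151 + (2.2190)·0.070290 = 0.30697 g/L.

0.307 g/L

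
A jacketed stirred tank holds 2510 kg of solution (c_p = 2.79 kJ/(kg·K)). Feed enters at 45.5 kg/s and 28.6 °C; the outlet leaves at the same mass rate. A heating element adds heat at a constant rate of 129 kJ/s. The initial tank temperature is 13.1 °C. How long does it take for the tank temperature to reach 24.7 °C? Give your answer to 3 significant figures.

66.8 s

Heat balance on the well-mixed liquid: M c_p dT/dt = ṁ c_p (T_in − T) + 129.
τ = M/ṁ = 55.165 s; T_ss = T_in + Q̇/(ṁ c_p) = 29.616 °C.
T(t) = T_ss + (T₀ − T_ss) e^(−t/τ). Set T = 24.7:
e^(−t/τ) = (24.7 − 29.616)/(13.1 − 29.616) = 0.29766
t = −55.165 · ln(0.29766) = 66.849 s.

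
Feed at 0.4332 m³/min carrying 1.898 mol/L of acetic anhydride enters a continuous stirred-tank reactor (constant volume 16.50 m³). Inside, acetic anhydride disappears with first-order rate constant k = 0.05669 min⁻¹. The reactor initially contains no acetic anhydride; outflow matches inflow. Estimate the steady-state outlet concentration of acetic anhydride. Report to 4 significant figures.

V dC/dt = Q(C_in − C) − k V C.
Steady state (dC/dt = 0): C_ss = Q C_in/(Q + kV) = C_in/(1 + kV/Q).
C_ss = 0.4332·1.898/(0.4332 + 0.05669·16.50) = 0.822214/1.36858 = 0.600776 mol/L.

0.6008 mol/L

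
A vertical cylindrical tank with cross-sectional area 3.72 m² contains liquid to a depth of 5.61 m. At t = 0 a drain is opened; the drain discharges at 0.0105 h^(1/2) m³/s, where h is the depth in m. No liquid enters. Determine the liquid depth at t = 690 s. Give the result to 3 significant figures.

Volume balance on the tank: A dh/dt = −0.0105 √h.
Separate and integrate: 2(√h − √h₀) = −(0.0105/A) t.
√h = √5.61 − 0.0105·690/(2·3.72) = 2.3685 − 0.97379 = 1.3948.
h = 1.3948² = 1.9453 m.

1.95 m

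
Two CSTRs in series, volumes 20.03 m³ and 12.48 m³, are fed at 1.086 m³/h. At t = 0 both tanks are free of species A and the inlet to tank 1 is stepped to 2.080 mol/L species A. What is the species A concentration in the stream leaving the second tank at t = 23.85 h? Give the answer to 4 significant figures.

Species balance on tank i: dCᵢ/dt = (Cᵢ₋₁ − Cᵢ)/τᵢ with τᵢ = Vᵢ/Q.
τ₁ = 20.03/1.086 = 18.4438 h; τ₂ = 12.48/1.086 = 11.4917 h.
Tank 1: C₁ = C_in(1 − e^(−t/τ₁)). Tank 2 (τ₁ ≠ τ₂): C₂ = C_in[1 − (τ₁ e^(−t/τ₁) − τ₂ e^(−t/τ₂))/(τ₁ − τ₂)].
At t = 23.85: e^(−t/τ₁) = 0.274415, e^(−t/τ₂) = 0.125505.
C₂ = 2.080·[1 − (18.4438·0.274415 − 11.4917·0.125505)/(6.95212)] = 2.080·0.479441 = 0.997238 mol/L.

0.9972 mol/L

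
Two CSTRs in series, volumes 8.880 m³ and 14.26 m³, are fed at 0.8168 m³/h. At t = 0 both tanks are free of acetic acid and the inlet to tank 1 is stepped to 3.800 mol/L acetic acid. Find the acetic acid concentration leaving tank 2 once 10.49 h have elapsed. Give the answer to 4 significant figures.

Each tank obeys Vᵢ dCᵢ/dt = Q(Cᵢ₋₁ − Cᵢ), so τᵢ = Vᵢ/Q.
τ₁ = 8.880/0.8168 = 10.8717 h; τ₂ = 14.26/0.8168 = 17.4584 h.
Solving the cascade with C₁(0)=C₂(0)=0 gives C₂(t) = C_in[1 − (τ₁ e^(−t/τ₁) − τ₂ e^(−t/τ₂))/(τ₁ − τ₂)].
At t = 10.49: e^(−t/τ₁) = 0.381025, e^(−t/τ₂) = 0.548341.
C₂ = 3.800·[1 − (10.8717·0.381025 − 17.4584·0.548341)/(-6.58668)] = 3.800·0.175494 = 0.666876 mol/L.

0.6669 mol/L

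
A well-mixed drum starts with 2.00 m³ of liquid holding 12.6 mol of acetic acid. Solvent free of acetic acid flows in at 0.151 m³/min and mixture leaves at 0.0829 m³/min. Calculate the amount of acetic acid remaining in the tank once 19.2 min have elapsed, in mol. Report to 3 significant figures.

6.83 mol

Let m(t) be the amount of acetic acid. Volume: V(t) = V₀ + (Q_in − Q_out) t = 2.00 + 0.068100 t; V(19.2) = 3.3075 m³.
No acetic acid enters, so dm/dt = −Q_out · (m/V).
Separate: dm/m = −Q_out dt/V(t) ⇒ ln(m/m₀) = −(Q_out/(Q_in−Q_out)) ln(V/V₀).
m = m₀ (V₀/V)^(Q_out/(Q_in−Q_out)) = 12.6 × (2.00/3.3075)^(1.2173) = 6.8300 mol.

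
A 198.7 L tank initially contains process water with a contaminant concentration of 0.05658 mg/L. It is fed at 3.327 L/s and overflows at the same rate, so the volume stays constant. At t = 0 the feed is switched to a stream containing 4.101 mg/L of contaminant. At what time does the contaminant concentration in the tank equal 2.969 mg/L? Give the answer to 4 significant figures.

Species balance: V dC/dt = Q(C_in − C) ⇒ τ = V/Q = 59.7235 s.
C(t) = C_in + (C₀ − C_in) e^(−t/τ). Set C = 2.969 and solve for t:
e^(−t/τ) = (C − C_in)/(C₀ − C_in) = (2.969 − 4.101)/(0.05658 − 4.101) = 0.279892
t = −τ ln(…) = 59.7235 × 1.27335 = 76.0490 s.

76.05 s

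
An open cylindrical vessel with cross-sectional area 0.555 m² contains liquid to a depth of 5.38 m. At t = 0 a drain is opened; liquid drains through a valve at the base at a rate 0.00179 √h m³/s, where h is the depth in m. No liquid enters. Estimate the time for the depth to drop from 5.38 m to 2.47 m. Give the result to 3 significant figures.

464 s

Volume balance on the tank: A dh/dt = −0.00179 √h.
This is separable: 2 d(√h)/dt = −0.00179/A, so √h = √h₀ − (0.00179/(2A)) t.
t = 2A(√h₀ − √h)/0.00179 = 2·0.555·(√5.38 − √2.47)/0.00179
  = 1.1100 × (2.3195 − 1.5716) / 0.00179 = 463.76 s.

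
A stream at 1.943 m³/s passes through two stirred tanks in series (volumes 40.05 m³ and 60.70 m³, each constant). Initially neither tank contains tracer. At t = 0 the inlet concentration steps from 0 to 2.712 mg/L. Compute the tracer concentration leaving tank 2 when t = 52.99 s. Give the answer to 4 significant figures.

Each tank obeys Vᵢ dCᵢ/dt = Q(Cᵢ₋₁ − Cᵢ), so τᵢ = Vᵢ/Q.
τ₁ = 40.05/1.943 = 20.6125 s; τ₂ = 60.70/1.943 = 31.2403 s.
Tank 1: C₁ = C_in(1 − e^(−t/τ₁)). Tank 2 (τ₁ ≠ τ₂): C₂ = C_in[1 − (τ₁ e^(−t/τ₁) − τ₂ e^(−t/τ₂))/(τ₁ − τ₂)].
At t = 52.99: e^(−t/τ₁) = 0.0764762, e^(−t/τ₂) = 0.183378.
C₂ = 2.712·[1 − (20.6125·0.0764762 − 31.2403·0.183378)/(-10.6279)] = 2.712·0.609288 = 1.65239 mg/L.

1.652 mg/L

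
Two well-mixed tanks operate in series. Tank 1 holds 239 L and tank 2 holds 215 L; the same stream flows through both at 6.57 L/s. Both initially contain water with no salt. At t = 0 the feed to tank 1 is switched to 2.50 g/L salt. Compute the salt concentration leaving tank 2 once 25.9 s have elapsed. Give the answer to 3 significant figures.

0.434 g/L

Each tank obeys Vᵢ dCᵢ/dt = Q(Cᵢ₋₁ − Cᵢ), so τᵢ = Vᵢ/Q.
τ₁ = 239/6.57 = 36.377 s; τ₂ = 215/6.57 = 32.725 s.
Solving the cascade with C₁(0)=C₂(0)=0 gives C₂(t) = C_in[1 − (τ₁ e^(−t/τ₁) − τ₂ e^(−t/τ₂))/(τ₁ − τ₂)].
At t = 25.9: e^(−t/τ₁) = 0.49067, e^(−t/τ₂) = 0.45318.
C₂ = 2.50·[1 − (36.377·0.49067 − 32.725·0.45318)/(3.6530)] = 2.50·0.17350 = 0.43375 g/L.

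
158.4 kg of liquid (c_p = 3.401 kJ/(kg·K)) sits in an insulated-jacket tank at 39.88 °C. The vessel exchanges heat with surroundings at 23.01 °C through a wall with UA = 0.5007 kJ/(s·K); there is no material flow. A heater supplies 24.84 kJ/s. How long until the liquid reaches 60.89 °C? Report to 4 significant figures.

M c_p dT/dt = −UA(T − T_amb) + Q̇.
τ = M c_p/UA = 1075.93 s; T_ss = T_amb + Q̇/UA = 23.01 + 24.84/0.5007 = 72.6205 °C.
T(t) = T_ss + (T₀ − T_ss)e^(−t/τ); set T = 60.89:
t = −τ ln[(T − T_ss)/(T₀ − T_ss)] = −1075.93 · ln(0.358288) = 1104.35 s.

1104 s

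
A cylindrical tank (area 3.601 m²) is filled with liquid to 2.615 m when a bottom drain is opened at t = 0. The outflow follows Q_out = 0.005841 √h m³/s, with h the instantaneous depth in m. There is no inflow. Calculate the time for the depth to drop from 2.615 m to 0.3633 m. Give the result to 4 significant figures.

A dh/dt = −Q_out = −0.005841 √h.
∫ h^(−1/2) dh = −(0.005841/A) ∫ dt, giving 2√h = 2√h₀ − (0.005841/A) t.
t = 2A(√h₀ − √h)/0.005841 = 2·3.601·(√2.615 − √0.3633)/0.005841
  = 7.20200 × (1.61710 − 0.602744) / 0.005841 = 1250.70 s.

1251 s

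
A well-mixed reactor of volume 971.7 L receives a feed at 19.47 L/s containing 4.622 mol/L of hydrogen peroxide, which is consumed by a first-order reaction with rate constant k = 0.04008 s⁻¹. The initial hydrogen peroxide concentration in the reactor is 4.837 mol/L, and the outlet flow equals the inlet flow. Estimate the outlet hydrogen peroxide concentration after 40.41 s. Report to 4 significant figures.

1.831 mol/L

V dC/dt = Q(C_in − C) − k V C.
dC/dt = (Q/V) C_in − (Q/V + k) C; effective rate a = Q/V + k = 0.0200370 + 0.04008 = 0.0601170 s⁻¹.
C_ss = Q C_in/(Q + kV) = 1.54052 mol/L; C(t) = C_ss + (C₀ − C_ss) e^(−a t).
C(40.41) = 1.54052 + (3.29648)·e^(−0.0601170·40.41) = 1.54052 + (3.29648)·0.0880958 = 1.83092 mol/L.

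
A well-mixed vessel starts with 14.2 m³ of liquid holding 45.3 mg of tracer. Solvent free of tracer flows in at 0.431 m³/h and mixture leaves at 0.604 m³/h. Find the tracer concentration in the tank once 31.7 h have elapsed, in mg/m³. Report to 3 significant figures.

0.946 mg/m³

Let m(t) be the amount of tracer. Volume: V(t) = V₀ + (Q_in − Q_out) t = 14.2 − 0.17300 t; V(31.7) = 8.7159 m³.
Species balance (pure solvent in): dm/dt = −Q_out · m/V(t).
Separate: dm/m = −Q_out dt/V(t) ⇒ ln(m/m₀) = −(Q_out/(Q_in−Q_out)) ln(V/V₀).
m = m₀ (V₀/V)^(Q_out/(Q_in−Q_out)) = 45.3 × (14.2/8.7159)^(-3.4913) = 8.2418 mg.
C = m/V = 8.2418/8.7159 = 0.94560 mg/m³.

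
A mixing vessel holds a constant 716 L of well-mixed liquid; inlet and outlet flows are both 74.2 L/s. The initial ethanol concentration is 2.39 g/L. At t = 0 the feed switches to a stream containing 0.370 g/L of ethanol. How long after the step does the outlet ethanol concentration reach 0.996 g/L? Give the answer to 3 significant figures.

Species balance: V dC/dt = Q(C_in − C) ⇒ τ = V/Q = 9.6496 s.
C(t) = C_in + (C₀ − C_in) e^(−t/τ). Set C = 0.996 and solve for t:
e^(−t/τ) = (C − C_in)/(C₀ − C_in) = (0.996 − 0.370)/(2.39 − 0.370) = 0.30990
t = −τ ln(…) = 9.6496 × 1.1715 = 11.305 s.

11.3 s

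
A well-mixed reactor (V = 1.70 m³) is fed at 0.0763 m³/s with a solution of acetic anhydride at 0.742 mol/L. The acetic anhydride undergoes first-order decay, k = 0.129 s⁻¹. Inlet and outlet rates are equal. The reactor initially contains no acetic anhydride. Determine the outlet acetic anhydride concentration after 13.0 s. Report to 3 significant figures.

V dC/dt = Q(C_in − C) − k V C.
This is linear with rate a = Q/V + k = 0.17388 s⁻¹.
C_ss = Q C_in/(Q + kV) = 0.19152 mol/L; C(t) = C_ss + (C₀ − C_ss) e^(−a t).
C(13.0) = 0.19152 + (-0.19152)·e^(−0.17388·13.0) = 0.19152 + (-0.19152)·0.10430 = 0.17155 mol/L.

0.172 mol/L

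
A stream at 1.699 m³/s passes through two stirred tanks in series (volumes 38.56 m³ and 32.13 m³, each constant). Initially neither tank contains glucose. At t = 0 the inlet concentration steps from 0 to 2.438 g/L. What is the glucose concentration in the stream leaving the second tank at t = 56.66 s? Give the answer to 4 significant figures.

Time constants: τᵢ = Vᵢ/Q for each well-mixed tank.
τ₁ = 38.56/1.699 = 22.6957 s; τ₂ = 32.13/1.699 = 18.9111 s.
Tank 1: C₁ = C_in(1 − e^(−t/τ₁)). Tank 2 (τ₁ ≠ τ₂): C₂ = C_in[1 − (τ₁ e^(−t/τ₁) − τ₂ e^(−t/τ₂))/(τ₁ − τ₂)].
At t = 56.66: e^(−t/τ₁) = 0.0823722, e^(−t/τ₂) = 0.0499806.
C₂ = 2.438·[1 − (22.6957·0.0823722 − 18.9111·0.0499806)/(3.78458)] = 2.438·0.755771 = 1.84257 g/L.

1.843 g/L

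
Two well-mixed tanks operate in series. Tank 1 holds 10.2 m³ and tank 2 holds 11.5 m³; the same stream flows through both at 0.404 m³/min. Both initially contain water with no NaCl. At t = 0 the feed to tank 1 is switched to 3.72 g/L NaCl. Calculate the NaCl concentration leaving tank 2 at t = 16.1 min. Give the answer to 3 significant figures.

0.454 g/L

Time constants: τᵢ = Vᵢ/Q for each well-mixed tank.
τ₁ = 10.2/0.404 = 25.248 min; τ₂ = 11.5/0.404 = 28.465 min.
Solving the cascade with C₁(0)=C₂(0)=0 gives C₂(t) = C_in[1 − (τ₁ e^(−t/τ₁) − τ₂ e^(−t/τ₂))/(τ₁ − τ₂)].
At t = 16.1: e^(−t/τ₁) = 0.52851, e^(−t/τ₂) = 0.56802.
C₂ = 3.72·[1 − (25.248·0.52851 − 28.465·0.56802)/(-3.2178)] = 3.72·0.12202 = 0.45390 g/L.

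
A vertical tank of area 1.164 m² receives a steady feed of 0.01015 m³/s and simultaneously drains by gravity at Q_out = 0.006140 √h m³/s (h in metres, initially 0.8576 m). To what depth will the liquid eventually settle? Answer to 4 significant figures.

A dh/dt = Q_in − 0.006140 √h. Steady state requires inflow = outflow:
Q_in = 0.006140 √h_ss ⇒ √h_ss = 0.01015/0.006140 = 1.65309.
h_ss = 1.65309² = 2.73272 m. (Since h₀ = 0.8576 m < h_ss, the level will rise toward this value.)

2.733 m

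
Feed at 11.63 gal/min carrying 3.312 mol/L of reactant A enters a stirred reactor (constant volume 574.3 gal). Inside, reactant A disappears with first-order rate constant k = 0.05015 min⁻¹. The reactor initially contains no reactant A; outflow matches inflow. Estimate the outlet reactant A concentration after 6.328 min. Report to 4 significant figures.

0.3425 mol/L

V dC/dt = Q(C_in − C) − k V C.
dC/dt = (Q/V) C_in − (Q/V + k) C; effective rate a = Q/V + k = 0.0202507 + 0.05015 = 0.0704007 min⁻¹.
C_ss = Q C_in/(Q + kV) = 0.952695 mol/L; C(t) = C_ss + (C₀ − C_ss) e^(−a t).
C(6.328) = 0.952695 + (-0.952695)·e^(−0.0704007·6.328) = 0.952695 + (-0.952695)·0.640507 = 0.342488 mol/L.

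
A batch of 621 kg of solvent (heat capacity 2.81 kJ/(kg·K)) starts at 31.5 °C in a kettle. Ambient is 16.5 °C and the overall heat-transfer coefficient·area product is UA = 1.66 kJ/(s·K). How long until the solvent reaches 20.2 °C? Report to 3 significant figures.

1470 s

M c_p dT/dt = −UA(T − T_amb).
τ = M c_p/UA = 1051.2 s; T_ss = T_amb = 16.500 °C.
T(t) = T_ss + (T₀ − T_ss)e^(−t/τ); set T = 20.2:
t = −τ ln[(T − T_ss)/(T₀ − T_ss)] = −1051.2 · ln(0.24667) = 1471.4 s.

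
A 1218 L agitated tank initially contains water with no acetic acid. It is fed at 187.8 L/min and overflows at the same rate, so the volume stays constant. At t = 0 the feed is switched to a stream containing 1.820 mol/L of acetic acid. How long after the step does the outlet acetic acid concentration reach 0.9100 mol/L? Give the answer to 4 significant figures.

Species balance: V dC/dt = Q(C_in − C) ⇒ τ = V/Q = 6.48562 min.
C(t) = C_in + (C₀ − C_in) e^(−t/τ). Set C = 0.9100 and solve for t:
e^(−t/τ) = (C − C_in)/(C₀ − C_in) = (0.9100 − 1.820)/(0 − 1.820) = 0.500000
t = −τ ln(…) = 6.48562 × 0.693147 = 4.49549 min.

4.495 min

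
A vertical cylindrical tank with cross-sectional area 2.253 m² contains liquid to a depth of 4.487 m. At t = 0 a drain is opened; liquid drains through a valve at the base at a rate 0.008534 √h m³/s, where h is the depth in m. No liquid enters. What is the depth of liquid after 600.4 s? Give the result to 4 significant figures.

0.9626 m

Unsteady balance on liquid volume: A dh/dt = −0.008534 √h.
This is separable: 2 d(√h)/dt = −0.008534/A, so √h = √h₀ − (0.008534/(2A)) t.
√h = √4.487 − 0.008534·600.4/(2·2.253) = 2.11825 − 1.13711 = 0.981145.
h = 0.981145² = 0.962645 m.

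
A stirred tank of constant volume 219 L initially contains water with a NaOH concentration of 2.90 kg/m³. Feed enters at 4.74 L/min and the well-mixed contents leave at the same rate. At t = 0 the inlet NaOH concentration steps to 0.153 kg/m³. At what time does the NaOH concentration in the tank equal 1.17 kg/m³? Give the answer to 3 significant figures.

45.9 min

Species balance: V dC/dt = Q(C_in − C) ⇒ τ = V/Q = 46.203 min.
C(t) = C_in + (C₀ − C_in) e^(−t/τ). Set C = 1.17 and solve for t:
e^(−t/τ) = (C − C_in)/(C₀ − C_in) = (1.17 − 0.153)/(2.90 − 0.153) = 0.37022
t = −τ ln(…) = 46.203 × 0.99365 = 45.909 min.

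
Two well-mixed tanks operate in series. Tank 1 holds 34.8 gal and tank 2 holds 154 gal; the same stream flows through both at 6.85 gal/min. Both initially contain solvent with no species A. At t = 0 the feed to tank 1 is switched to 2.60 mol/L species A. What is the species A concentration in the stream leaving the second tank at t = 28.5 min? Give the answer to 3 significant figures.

1.66 mol/L

Each tank obeys Vᵢ dCᵢ/dt = Q(Cᵢ₋₁ − Cᵢ), so τᵢ = Vᵢ/Q.
τ₁ = 34.8/6.85 = 5.0803 min; τ₂ = 154/6.85 = 22.482 min.
Solving the cascade with C₁(0)=C₂(0)=0 gives C₂(t) = C_in[1 − (τ₁ e^(−t/τ₁) − τ₂ e^(−t/τ₂))/(τ₁ − τ₂)].
At t = 28.5: e^(−t/τ₁) = 0.0036614, e^(−t/τ₂) = 0.28148.
C₂ = 2.60·[1 − (5.0803·0.0036614 − 22.482·0.28148)/(-17.401)] = 2.60·0.63741 = 1.6573 mol/L.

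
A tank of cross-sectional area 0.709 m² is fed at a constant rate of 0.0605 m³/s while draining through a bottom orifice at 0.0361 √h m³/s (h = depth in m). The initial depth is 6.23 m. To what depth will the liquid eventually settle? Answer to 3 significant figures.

Accumulation of liquid (constant cross-section A): A dh/dt = Q_in − 0.0361 √h. At steady state dh/dt = 0:
Q_in = 0.0361 √h_ss ⇒ √h_ss = 0.0605/0.0361 = 1.6759.
h_ss = 1.6759² = 2.8086 m. (Since h₀ = 6.23 m > h_ss, the level will fall toward this value.)

2.81 m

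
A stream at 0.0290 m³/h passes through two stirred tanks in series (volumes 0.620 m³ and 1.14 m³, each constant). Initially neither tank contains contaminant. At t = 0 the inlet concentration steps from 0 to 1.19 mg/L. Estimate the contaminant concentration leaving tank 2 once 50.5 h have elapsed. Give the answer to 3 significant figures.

0.602 mg/L

Each tank obeys Vᵢ dCᵢ/dt = Q(Cᵢ₋₁ − Cᵢ), so τᵢ = Vᵢ/Q.
τ₁ = 0.620/0.0290 = 21.379 h; τ₂ = 1.14/0.0290 = 39.310 h.
Solving the cascade with C₁(0)=C₂(0)=0 gives C₂(t) = C_in[1 − (τ₁ e^(−t/τ₁) − τ₂ e^(−t/τ₂))/(τ₁ − τ₂)].
At t = 50.5: e^(−t/τ₁) = 0.094222, e^(−t/τ₂) = 0.27675.
C₂ = 1.19·[1 − (21.379·0.094222 − 39.310·0.27675)/(-17.931)] = 1.19·0.50563 = 0.60170 mg/L.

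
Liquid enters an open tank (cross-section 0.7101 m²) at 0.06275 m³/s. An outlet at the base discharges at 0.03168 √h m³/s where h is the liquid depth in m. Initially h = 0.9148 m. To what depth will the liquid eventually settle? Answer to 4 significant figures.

3.923 m

Level balance: A dh/dt = 0.06275 − 0.03168 √h. Setting dh/dt = 0:
Q_in = 0.03168 √h_ss ⇒ √h_ss = 0.06275/0.03168 = 1.98074.
h_ss = 1.98074² = 3.92335 m. (Since h₀ = 0.9148 m < h_ss, the level will rise toward this value.)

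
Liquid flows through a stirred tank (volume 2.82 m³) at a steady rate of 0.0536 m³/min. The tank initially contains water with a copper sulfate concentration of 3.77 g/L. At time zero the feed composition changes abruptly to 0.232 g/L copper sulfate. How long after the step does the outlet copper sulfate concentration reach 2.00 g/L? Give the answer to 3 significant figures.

36.5 min

Species balance on the tank: V dC/dt = Q(C_in − C), so τ = V/Q = 52.612 min.
C(t) = C_in + (C₀ − C_in) e^(−t/τ). Set C = 2.00 and solve for t:
e^(−t/τ) = (C − C_in)/(C₀ − C_in) = (2.00 − 0.232)/(3.77 − 0.232) = 0.49972
t = −τ ln(…) = 52.612 × 0.69371 = 36.498 min.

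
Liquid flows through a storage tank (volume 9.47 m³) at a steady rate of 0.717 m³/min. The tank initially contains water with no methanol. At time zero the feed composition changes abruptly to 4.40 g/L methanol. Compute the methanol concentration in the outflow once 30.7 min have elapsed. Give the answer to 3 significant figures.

3.97 g/L

Accumulation = in − out for the solute gives V dC/dt = Q(C_in − C).
Time constant τ = V/Q = 9.47/0.717 = 13.208 min.
Integrating: C(t) = C_in + (C₀ − C_in) e^(−t/τ).
C(30.7) = 4.40 + (0 − 4.40)·e^(−30.7/13.208) = 4.40 + (-4.4000)·0.097844 = 3.9695 g/L.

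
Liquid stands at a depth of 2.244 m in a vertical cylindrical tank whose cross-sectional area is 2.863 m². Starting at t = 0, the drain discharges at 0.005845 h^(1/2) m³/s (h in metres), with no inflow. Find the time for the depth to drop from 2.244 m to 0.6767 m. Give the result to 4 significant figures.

661.6 s

Mass balance (ρ constant): A dh/dt = −0.005845 √h.
This is separable: 2 d(√h)/dt = −0.005845/A, so √h = √h₀ − (0.005845/(2A)) t.
t = 2A(√h₀ − √h)/0.005845 = 2·2.863·(√2.244 − √0.6767)/0.005845
  = 5.72600 × (1.49800 − 0.822618) / 0.005845 = 661.631 s.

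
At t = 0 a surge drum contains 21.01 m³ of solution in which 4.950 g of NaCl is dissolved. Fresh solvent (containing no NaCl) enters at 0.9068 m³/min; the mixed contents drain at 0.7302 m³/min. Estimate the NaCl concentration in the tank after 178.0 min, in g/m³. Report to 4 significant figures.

Total volume: dV/dt = Q_in − Q_out = 0.176600 m³/min, so V(t) = 21.01 + 0.176600 t and V(178.0) = 52.4448 m³.
Species balance (pure solvent in): dm/dt = −Q_out · m/V(t).
Separate: dm/m = −Q_out dt/V(t) ⇒ ln(m/m₀) = −(Q_out/(Q_in−Q_out)) ln(V/V₀).
m = m₀ (V₀/V)^(Q_out/(Q_in−Q_out)) = 4.950 × (21.01/52.4448)^(4.13477) = 0.112709 g.
C = m/V = 0.112709/52.4448 = 0.00214910 g/m³.

0.002149 g/m³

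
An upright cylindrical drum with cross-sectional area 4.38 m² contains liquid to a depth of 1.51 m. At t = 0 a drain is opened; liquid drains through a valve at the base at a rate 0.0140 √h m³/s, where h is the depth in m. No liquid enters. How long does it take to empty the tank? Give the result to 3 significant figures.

769 s

Volume balance on the tank: A dh/dt = −0.0140 √h.
∫ h^(−1/2) dh = −(0.0140/A) ∫ dt, giving 2√h = 2√h₀ − (0.0140/A) t.
Tank is empty when √h = 0: t_empty = 2A√h₀/0.0140.
t_empty = 2·4.38·√1.51/0.0140 = 8.7600·1.2288/0.0140 = 768.89 s.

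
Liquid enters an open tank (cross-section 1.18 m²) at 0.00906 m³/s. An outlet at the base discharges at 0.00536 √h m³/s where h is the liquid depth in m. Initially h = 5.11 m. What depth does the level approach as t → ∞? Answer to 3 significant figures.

2.86 m

Level balance: A dh/dt = 0.00906 − 0.00536 √h. Setting dh/dt = 0:
Q_in = 0.00536 √h_ss ⇒ √h_ss = 0.00906/0.00536 = 1.6903.
h_ss = 1.6903² = 2.8571 m. (Since h₀ = 5.11 m > h_ss, the level will fall toward this value.)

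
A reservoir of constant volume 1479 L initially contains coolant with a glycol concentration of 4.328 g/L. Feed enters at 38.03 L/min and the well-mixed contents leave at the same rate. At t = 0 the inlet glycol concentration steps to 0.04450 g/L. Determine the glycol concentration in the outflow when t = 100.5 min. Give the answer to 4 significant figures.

0.3677 g/L

Accumulation = in − out for the solute gives V dC/dt = Q(C_in − C).
Time constant τ = V/Q = 1479/38.03 = 38.8903 min.
Integrating: C(t) = C_in + (C₀ − C_in) e^(−t/τ).
C(100.5) = 0.04450 + (4.328 − 0.04450)·e^(−100.5/38.8903) = 0.04450 + (4.28350)·0.0754573 = 0.367721 g/L.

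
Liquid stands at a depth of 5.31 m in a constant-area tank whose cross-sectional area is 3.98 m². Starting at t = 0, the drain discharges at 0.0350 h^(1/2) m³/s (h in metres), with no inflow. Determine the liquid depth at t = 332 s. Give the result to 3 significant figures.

0.713 m

With no inflow, A dh/dt = −0.0350 √h.
This is separable: 2 d(√h)/dt = −0.0350/A, so √h = √h₀ − (0.0350/(2A)) t.
√h = √5.31 − 0.0350·332/(2·3.98) = 2.3043 − 1.4598 = 0.84454.
h = 0.84454² = 0.71326 m.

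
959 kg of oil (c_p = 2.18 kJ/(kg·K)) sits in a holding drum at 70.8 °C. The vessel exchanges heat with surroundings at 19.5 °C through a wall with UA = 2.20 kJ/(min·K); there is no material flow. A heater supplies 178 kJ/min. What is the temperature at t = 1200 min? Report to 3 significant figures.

92.0 °C

M c_p dT/dt = −UA(T − T_amb) + Q̇.
dT/dt = (T_ss − T)/τ with T_ss = T_amb + Q̇/UA = 19.5 + 178/2.20 = 100.41 °C, τ = M c_p/UA = 959·2.18/2.20 = 950.28 min.
Solution: T(t) = T_ss + (T₀ − T_ss) e^(−t/τ).
T(1200) = 100.41 + (-29.609)·0.28287 = 92.034 °C.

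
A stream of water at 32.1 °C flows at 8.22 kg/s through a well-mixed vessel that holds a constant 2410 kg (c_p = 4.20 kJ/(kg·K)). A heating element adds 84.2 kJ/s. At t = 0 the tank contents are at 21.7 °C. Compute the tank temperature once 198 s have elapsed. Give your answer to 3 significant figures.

M c_p dT/dt = ṁ c_p (T_in − T) + Q̇.
Rearrange: dT/dt = (T_ss − T)/τ with τ = M/ṁ = 293.19 s and T_ss = T_in + Q̇/(ṁ c_p) = 34.539 °C.
T approaches T_ss exponentially: T(t) = T_ss + (T₀ − T_ss) e^(−t/τ).
T(198) = 34.539 + (-12.839)·e^(−198/293.19) = 34.539 + (-12.839)·0.50899 = 28.004 °C.

28.0 °C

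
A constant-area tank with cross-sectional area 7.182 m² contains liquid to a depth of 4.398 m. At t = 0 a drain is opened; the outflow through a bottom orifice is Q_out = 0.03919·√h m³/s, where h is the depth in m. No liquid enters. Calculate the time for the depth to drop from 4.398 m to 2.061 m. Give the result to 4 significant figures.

With no inflow, A dh/dt = −0.03919 √h.
Separate and integrate: 2(√h − √h₀) = −(0.03919/A) t.
t = 2A(√h₀ − √h)/0.03919 = 2·7.182·(√4.398 − √2.061)/0.03919
  = 14.3640 × (2.09714 − 1.43562) / 0.03919 = 242.463 s.

242.5 s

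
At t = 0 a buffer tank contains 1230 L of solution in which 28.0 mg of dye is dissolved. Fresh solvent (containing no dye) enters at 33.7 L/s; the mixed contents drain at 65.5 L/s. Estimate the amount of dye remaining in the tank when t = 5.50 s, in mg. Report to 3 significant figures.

Total volume: dV/dt = Q_in − Q_out = -31.800 L/s, so V(t) = 1230 − 31.800 t and V(5.50) = 1055.1 L.
Species balance (pure solvent in): dm/dt = −Q_out · m/V(t).
dm/m = −Q_out dt/(V₀ − 31.800 t); integrating gives ln(m/m₀) = −(Q_out/(Q_in−Q_out)) ln(V/V₀).
m = m₀ (V₀/V)^(Q_out/(Q_in−Q_out)) = 28.0 × (1230/1055.1)^(-2.0597) = 20.415 mg.

20.4 mg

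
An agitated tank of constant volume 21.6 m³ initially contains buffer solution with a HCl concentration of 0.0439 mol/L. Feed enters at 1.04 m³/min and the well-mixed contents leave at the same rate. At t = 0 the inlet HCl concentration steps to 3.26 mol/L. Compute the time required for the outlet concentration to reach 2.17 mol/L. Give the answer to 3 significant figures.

22.5 min

Mass balance on the solute (V constant): V dC/dt = Q(C_in − C), so τ = V/Q = 20.769 min.
C(t) = C_in + (C₀ − C_in) e^(−t/τ). Set C = 2.17 and solve for t:
e^(−t/τ) = (C − C_in)/(C₀ − C_in) = (2.17 − 3.26)/(0.0439 − 3.26) = 0.33892
t = −τ ln(…) = 20.769 × 1.0820 = 22.472 min.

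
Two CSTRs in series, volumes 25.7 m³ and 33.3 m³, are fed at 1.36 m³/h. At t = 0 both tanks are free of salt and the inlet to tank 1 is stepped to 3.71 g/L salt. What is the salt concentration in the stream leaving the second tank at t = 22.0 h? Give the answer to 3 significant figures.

Each tank obeys Vᵢ dCᵢ/dt = Q(Cᵢ₋₁ − Cᵢ), so τᵢ = Vᵢ/Q.
τ₁ = 25.7/1.36 = 18.897 h; τ₂ = 33.3/1.36 = 24.485 h.
Solving the cascade with C₁(0)=C₂(0)=0 gives C₂(t) = C_in[1 − (τ₁ e^(−t/τ₁) − τ₂ e^(−t/τ₂))/(τ₁ − τ₂)].
At t = 22.0: e^(−t/τ₁) = 0.31217, e^(−t/τ₂) = 0.40718.
C₂ = 3.71·[1 − (18.897·0.31217 − 24.485·0.40718)/(-5.5882)] = 3.71·0.27154 = 1.0074 g/L.

1.01 g/L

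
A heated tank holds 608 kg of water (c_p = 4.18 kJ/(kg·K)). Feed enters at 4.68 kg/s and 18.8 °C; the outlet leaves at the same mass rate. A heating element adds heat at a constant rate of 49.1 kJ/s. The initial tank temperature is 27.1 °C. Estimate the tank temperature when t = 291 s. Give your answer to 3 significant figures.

M c_p dT/dt = ṁ c_p (T_in − T) + Q̇.
Rearrange: dT/dt = (T_ss − T)/τ with τ = M/ṁ = 129.91 s and T_ss = T_in + Q̇/(ṁ c_p) = 21.310 °C.
Integrating: T(t) = T_ss + (T₀ − T_ss) e^(−t/τ).
T(291) = 21.310 + (5.7901)·e^(−291/129.91) = 21.310 + (5.7901)·0.10647 = 21.926 °C.

21.9 °C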